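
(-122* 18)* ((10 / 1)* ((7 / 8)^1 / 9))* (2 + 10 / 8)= -27755 / 4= -6938.75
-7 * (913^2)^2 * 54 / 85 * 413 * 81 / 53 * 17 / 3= -2928793323070280358 / 265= -11052050275736907.01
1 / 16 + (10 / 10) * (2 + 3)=81 / 16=5.06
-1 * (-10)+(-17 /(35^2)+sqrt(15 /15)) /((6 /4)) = 39166 /3675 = 10.66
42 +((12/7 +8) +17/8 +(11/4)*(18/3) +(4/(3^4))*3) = 106577/1512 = 70.49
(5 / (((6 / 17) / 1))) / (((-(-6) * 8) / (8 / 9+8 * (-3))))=-1105 / 162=-6.82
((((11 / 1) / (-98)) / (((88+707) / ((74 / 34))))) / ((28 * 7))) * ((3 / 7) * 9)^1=-3663 / 605724280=-0.00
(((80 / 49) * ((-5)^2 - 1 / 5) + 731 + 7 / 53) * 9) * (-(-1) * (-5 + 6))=18035118 / 2597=6944.60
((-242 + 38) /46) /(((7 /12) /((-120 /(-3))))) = -48960 /161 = -304.10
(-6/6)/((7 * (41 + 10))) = -1/357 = -0.00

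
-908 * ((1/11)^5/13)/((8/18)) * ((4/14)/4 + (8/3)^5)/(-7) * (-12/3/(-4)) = 104191865/5539832298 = 0.02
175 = 175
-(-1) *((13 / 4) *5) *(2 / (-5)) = -13 / 2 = -6.50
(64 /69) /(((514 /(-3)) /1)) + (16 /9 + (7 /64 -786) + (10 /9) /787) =-2101062450037 /2679527232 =-784.12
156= 156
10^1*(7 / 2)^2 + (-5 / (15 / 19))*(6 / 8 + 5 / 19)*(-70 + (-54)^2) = -54418 / 3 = -18139.33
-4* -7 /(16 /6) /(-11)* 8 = -84 /11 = -7.64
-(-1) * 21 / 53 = 21 / 53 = 0.40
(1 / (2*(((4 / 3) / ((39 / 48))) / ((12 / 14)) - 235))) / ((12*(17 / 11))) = -429 / 3708856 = -0.00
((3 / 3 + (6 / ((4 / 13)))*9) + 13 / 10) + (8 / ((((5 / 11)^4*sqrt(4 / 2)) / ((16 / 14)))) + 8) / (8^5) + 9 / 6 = 14641*sqrt(2) / 4480000 + 3672069 / 20480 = 179.30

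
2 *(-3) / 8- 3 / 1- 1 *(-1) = -11 / 4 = -2.75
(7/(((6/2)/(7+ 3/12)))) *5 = 1015/12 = 84.58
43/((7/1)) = 43/7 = 6.14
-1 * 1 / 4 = -1 / 4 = -0.25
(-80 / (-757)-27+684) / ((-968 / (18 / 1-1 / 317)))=-2837832445 / 232289992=-12.22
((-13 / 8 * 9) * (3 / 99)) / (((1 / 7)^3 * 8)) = -13377 / 704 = -19.00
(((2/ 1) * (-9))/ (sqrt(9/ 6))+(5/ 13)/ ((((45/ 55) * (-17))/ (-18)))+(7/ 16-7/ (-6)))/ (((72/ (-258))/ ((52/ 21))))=-958771/ 51408+1118 * sqrt(6)/ 21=111.76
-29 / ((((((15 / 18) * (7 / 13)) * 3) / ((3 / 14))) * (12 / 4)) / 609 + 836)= -32799 / 945551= -0.03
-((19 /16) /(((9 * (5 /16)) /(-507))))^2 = -10310521 /225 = -45824.54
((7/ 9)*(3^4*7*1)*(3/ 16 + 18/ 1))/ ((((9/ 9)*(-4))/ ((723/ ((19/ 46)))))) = -2134016199/ 608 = -3509895.06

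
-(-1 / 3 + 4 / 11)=-1 / 33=-0.03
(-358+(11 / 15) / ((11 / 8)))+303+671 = 9248 / 15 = 616.53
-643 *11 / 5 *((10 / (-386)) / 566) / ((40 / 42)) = 148533 / 2184760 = 0.07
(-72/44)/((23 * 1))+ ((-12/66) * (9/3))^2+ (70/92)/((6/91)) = 392945/33396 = 11.77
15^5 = 759375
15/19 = 0.79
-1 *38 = -38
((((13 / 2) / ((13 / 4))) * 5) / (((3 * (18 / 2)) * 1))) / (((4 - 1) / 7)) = 70 / 81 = 0.86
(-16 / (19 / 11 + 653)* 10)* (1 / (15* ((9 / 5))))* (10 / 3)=-8800 / 291681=-0.03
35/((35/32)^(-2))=42875/1024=41.87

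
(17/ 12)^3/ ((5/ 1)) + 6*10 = 523313/ 8640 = 60.57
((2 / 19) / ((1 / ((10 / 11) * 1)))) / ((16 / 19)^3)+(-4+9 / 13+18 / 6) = -21591 / 146432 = -0.15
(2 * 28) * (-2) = -112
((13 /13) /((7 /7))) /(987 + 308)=1 /1295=0.00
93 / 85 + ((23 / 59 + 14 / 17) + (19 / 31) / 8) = 2965141 / 1243720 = 2.38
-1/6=-0.17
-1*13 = -13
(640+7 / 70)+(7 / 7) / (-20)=12801 / 20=640.05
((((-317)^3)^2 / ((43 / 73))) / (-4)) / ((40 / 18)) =-666685397572221033 / 3440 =-193803894643087.51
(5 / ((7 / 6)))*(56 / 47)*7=1680 / 47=35.74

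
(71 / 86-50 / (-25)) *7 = 1701 / 86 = 19.78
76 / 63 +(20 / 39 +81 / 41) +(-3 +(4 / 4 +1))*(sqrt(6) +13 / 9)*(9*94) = -846*sqrt(6) - 40909471 / 33579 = -3290.57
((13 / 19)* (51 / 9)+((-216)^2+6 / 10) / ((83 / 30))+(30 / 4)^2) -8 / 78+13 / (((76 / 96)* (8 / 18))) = 4172561147 / 246012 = 16960.80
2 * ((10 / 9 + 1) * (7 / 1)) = 266 / 9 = 29.56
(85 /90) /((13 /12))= 34 /39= 0.87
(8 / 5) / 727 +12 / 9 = 14564 / 10905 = 1.34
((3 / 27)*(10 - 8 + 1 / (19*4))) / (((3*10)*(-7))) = -17 / 15960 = -0.00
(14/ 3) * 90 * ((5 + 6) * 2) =9240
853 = 853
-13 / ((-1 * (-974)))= -13 / 974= -0.01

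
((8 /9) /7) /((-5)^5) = -8 /196875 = -0.00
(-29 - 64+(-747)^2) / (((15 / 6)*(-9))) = -371944 / 15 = -24796.27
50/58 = 25/29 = 0.86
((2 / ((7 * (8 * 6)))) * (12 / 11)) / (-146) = -1 / 22484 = -0.00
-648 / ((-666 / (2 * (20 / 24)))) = 60 / 37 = 1.62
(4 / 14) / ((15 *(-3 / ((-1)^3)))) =2 / 315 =0.01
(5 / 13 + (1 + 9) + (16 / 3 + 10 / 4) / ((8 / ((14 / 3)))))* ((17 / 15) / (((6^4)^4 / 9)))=237949 / 4400931455631360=0.00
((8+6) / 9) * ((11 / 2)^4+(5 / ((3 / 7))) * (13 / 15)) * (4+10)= 6528025 / 324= 20148.23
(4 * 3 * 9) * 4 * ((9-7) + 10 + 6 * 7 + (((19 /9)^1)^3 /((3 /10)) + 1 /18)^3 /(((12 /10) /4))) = 51932002765621516 /1162261467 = 44681858.81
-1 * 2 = -2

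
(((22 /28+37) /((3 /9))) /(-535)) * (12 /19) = -9522 /71155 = -0.13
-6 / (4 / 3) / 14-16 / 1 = -457 / 28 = -16.32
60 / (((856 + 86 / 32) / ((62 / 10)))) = 5952 / 13739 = 0.43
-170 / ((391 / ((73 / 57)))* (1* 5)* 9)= -146 / 11799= -0.01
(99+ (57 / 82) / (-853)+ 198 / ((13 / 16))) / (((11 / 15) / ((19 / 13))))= 682.99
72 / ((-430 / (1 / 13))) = -36 / 2795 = -0.01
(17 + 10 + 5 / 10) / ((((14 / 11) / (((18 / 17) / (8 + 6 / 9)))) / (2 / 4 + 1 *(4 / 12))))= 27225 / 12376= 2.20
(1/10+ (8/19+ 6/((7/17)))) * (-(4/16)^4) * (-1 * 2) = 20073/170240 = 0.12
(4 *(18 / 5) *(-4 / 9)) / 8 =-4 / 5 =-0.80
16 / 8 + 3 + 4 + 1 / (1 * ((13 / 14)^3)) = 10.25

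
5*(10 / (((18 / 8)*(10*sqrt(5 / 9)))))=4*sqrt(5) / 3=2.98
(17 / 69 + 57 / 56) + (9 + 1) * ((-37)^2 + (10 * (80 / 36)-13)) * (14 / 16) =139807735 / 11592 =12060.71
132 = 132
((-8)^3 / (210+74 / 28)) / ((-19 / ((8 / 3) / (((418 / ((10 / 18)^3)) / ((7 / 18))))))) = 12544000 / 232685871561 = 0.00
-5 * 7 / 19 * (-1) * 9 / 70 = 9 / 38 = 0.24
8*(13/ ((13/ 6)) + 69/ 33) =712/ 11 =64.73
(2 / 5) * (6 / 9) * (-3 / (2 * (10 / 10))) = -2 / 5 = -0.40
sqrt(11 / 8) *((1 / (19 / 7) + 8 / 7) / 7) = 201 *sqrt(22) / 3724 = 0.25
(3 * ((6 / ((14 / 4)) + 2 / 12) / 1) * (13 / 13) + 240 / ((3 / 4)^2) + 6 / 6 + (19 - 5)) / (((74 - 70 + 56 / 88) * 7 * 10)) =206657 / 149940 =1.38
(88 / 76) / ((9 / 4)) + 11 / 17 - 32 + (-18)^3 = -17043271 / 2907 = -5862.84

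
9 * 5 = 45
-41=-41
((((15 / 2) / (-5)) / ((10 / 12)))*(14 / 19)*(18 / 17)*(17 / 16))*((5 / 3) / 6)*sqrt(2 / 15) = -21*sqrt(30) / 760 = -0.15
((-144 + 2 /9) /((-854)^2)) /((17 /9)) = -647 /6199186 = -0.00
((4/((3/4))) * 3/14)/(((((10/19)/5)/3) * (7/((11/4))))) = 627/49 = 12.80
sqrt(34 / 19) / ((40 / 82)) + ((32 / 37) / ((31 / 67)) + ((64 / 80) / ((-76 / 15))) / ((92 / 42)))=1801595 / 1002478 + 41 *sqrt(646) / 380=4.54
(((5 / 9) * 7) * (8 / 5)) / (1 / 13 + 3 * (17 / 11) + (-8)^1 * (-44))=4004 / 229545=0.02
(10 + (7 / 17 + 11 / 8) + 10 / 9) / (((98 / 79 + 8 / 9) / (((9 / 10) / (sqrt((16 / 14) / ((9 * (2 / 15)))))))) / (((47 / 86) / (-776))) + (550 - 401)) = -0.00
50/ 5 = 10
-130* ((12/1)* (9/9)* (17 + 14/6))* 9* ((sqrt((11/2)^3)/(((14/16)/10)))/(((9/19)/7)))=-591315086.34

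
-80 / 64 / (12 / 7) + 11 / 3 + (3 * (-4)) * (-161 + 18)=27503 / 16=1718.94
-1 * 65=-65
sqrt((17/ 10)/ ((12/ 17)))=17 * sqrt(30)/ 60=1.55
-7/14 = -1/2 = -0.50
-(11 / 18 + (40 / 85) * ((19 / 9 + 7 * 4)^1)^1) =-4523 / 306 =-14.78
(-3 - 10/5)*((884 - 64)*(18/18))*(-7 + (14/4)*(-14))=229600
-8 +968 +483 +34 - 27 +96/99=47882/33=1450.97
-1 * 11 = -11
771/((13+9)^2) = 771/484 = 1.59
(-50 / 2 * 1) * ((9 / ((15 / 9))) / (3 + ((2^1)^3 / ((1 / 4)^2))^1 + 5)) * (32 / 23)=-540 / 391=-1.38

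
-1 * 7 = -7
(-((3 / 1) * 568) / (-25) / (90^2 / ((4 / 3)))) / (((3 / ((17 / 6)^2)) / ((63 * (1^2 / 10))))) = 143633 / 759375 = 0.19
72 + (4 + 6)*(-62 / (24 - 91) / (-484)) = 583549 / 8107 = 71.98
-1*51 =-51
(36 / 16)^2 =81 / 16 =5.06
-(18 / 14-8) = 47 / 7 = 6.71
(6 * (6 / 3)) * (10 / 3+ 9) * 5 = 740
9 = 9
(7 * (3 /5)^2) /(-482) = -63 /12050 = -0.01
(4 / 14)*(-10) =-20 / 7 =-2.86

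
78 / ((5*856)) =39 / 2140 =0.02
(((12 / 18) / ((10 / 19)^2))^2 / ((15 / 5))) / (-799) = -130321 / 53932500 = -0.00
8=8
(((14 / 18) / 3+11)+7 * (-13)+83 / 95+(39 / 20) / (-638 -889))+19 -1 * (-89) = 152135467 / 5222340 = 29.13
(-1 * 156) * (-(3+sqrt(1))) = 624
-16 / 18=-8 / 9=-0.89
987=987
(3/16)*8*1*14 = 21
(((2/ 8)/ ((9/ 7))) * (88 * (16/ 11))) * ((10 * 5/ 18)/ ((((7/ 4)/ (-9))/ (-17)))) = 54400/ 9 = 6044.44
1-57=-56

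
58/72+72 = 2621/36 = 72.81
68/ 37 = 1.84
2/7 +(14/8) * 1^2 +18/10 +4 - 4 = 3.84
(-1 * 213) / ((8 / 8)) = -213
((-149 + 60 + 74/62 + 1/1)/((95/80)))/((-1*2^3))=5382/589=9.14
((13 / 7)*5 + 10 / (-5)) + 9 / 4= 267 / 28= 9.54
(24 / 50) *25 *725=8700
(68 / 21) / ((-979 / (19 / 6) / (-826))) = 8.65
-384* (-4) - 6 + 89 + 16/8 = 1621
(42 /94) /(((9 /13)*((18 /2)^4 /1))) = 91 /925101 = 0.00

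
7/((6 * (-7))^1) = -1/6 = -0.17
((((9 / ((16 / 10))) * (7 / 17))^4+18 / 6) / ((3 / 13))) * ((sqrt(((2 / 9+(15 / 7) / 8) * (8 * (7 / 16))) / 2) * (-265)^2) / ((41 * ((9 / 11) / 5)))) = 181962648989889625 * sqrt(494) / 3029655453696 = 1334911.53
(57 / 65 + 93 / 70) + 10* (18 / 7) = 25407 / 910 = 27.92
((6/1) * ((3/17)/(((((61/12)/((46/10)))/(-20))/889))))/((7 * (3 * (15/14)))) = -3925824/5185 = -757.15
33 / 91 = 0.36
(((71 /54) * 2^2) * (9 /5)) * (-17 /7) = -2414 /105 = -22.99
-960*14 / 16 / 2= -420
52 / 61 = 0.85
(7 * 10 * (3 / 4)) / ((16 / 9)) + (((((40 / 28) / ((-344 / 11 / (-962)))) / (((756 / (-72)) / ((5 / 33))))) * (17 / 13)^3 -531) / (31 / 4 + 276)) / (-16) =3450981634981 / 116396411040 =29.65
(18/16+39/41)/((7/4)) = 681/574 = 1.19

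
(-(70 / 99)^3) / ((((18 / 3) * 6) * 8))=-42875 / 34930764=-0.00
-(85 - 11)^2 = -5476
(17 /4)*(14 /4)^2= 833 /16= 52.06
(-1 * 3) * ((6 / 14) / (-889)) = 9 / 6223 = 0.00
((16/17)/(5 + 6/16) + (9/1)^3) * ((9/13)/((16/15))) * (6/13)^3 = 1942883415/41756182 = 46.53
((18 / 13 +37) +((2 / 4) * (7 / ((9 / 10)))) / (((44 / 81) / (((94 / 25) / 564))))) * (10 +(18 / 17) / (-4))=72764723 / 194480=374.15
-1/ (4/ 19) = -19/ 4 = -4.75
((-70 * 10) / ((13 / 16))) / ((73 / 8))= -89600 / 949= -94.42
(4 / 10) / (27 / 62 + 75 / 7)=0.04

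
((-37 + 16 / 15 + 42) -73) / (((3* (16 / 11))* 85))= -2761 / 15300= -0.18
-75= -75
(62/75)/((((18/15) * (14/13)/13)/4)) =10478/315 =33.26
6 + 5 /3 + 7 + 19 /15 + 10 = 389 /15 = 25.93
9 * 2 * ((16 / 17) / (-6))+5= 37 / 17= 2.18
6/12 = 1/2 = 0.50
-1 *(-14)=14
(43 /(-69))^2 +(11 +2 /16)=438521 /38088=11.51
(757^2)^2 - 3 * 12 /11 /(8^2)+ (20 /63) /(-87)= 316778711433110207 /964656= 328385156400.95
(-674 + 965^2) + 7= 930558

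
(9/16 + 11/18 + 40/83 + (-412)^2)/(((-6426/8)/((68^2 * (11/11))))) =-137958405100/141183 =-977160.18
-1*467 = -467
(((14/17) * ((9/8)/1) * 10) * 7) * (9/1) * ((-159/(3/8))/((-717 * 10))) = 140238/4063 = 34.52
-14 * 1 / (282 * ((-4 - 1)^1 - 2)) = 1 / 141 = 0.01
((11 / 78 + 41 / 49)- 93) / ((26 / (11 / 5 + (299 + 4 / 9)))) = -2387048983 / 2235870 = -1067.62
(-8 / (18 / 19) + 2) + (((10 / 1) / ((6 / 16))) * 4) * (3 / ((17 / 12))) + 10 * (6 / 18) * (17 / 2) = 37909 / 153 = 247.77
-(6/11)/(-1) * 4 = 24/11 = 2.18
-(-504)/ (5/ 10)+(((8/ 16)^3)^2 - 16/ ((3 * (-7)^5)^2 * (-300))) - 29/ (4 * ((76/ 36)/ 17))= 220178051657326489/ 231855684379200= 949.63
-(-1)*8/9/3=8/27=0.30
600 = 600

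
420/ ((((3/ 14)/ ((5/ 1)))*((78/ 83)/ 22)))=8947400/ 39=229420.51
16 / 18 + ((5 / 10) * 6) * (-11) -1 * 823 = -7696 / 9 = -855.11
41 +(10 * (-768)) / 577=15977 / 577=27.69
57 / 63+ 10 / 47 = 1103 / 987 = 1.12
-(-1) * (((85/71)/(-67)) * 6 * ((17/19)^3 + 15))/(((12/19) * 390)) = -916283/133947606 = -0.01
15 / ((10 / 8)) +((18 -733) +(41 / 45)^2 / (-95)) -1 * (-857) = 153.99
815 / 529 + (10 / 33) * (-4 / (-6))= 1.74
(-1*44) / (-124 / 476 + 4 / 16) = 20944 / 5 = 4188.80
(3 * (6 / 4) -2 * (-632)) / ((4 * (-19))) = -2537 / 152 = -16.69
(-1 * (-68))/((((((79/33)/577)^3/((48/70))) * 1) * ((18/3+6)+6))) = 625917232323504/17256365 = 36271673.22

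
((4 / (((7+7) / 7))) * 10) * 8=160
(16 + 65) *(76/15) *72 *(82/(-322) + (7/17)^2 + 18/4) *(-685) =-4157901550224/46529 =-89361506.81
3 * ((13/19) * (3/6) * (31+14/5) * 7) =46137/190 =242.83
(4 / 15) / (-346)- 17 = -44117 / 2595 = -17.00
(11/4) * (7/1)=77/4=19.25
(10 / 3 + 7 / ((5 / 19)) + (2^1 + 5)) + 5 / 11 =6169 / 165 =37.39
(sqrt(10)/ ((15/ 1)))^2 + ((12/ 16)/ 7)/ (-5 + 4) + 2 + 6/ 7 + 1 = 683/ 180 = 3.79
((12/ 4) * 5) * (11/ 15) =11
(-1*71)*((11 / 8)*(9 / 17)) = -7029 / 136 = -51.68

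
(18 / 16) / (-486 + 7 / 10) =-45 / 19412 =-0.00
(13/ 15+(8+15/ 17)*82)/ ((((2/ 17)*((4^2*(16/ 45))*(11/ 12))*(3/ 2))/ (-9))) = -5020677/ 704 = -7131.64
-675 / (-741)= 225 / 247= 0.91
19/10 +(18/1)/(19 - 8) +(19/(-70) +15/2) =8289/770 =10.76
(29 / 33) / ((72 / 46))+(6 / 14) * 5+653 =5452837 / 8316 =655.70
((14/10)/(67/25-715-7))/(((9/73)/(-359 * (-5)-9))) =-651890/23121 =-28.19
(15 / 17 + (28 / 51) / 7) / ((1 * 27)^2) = 49 / 37179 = 0.00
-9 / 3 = -3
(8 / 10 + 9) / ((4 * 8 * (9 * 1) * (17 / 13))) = 637 / 24480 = 0.03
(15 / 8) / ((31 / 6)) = 45 / 124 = 0.36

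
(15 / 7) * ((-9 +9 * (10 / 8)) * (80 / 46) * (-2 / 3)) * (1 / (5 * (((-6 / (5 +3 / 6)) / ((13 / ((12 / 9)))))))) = 6435 / 644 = 9.99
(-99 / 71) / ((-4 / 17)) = 1683 / 284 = 5.93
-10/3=-3.33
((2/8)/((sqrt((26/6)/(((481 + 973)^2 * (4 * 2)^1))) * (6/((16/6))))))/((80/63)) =5089 * sqrt(78)/260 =172.86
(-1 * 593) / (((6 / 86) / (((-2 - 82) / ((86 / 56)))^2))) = -1093473024 / 43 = -25429605.21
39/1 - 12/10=189/5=37.80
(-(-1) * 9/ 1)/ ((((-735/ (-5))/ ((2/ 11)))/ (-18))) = -108/ 539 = -0.20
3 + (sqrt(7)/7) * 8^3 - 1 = 2 + 512 * sqrt(7)/7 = 195.52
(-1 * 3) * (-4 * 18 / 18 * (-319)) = -3828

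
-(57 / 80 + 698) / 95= -55897 / 7600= -7.35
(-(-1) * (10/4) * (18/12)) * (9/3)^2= 135/4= 33.75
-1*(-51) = 51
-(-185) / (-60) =-37 / 12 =-3.08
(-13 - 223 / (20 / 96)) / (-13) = 5417 / 65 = 83.34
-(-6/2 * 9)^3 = 19683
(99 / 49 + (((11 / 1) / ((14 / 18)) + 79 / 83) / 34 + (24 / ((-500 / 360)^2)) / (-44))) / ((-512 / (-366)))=23721004059 / 15210580000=1.56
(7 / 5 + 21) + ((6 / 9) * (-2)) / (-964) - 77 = -197374 / 3615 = -54.60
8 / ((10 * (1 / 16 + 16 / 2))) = 64 / 645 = 0.10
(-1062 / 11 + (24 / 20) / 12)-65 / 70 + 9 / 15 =-37258 / 385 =-96.77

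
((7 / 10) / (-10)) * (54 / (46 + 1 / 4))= -378 / 4625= -0.08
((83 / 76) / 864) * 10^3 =10375 / 8208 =1.26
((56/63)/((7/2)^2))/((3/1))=32/1323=0.02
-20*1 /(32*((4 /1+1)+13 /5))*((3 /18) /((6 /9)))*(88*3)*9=-7425 /152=-48.85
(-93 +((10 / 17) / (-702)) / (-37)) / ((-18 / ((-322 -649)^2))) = 9679414073861 / 1987011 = 4871343.98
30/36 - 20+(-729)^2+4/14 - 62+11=22317587/42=531371.12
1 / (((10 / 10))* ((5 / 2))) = 2 / 5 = 0.40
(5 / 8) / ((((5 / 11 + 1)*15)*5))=11 / 1920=0.01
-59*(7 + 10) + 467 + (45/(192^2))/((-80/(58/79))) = -1387528221/2588672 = -536.00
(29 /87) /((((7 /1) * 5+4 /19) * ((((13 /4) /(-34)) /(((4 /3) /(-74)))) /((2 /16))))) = 646 /2896101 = 0.00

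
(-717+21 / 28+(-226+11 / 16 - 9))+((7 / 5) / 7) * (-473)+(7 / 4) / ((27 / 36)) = -250279 / 240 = -1042.83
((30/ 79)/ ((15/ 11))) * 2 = 44/ 79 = 0.56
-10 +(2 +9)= 1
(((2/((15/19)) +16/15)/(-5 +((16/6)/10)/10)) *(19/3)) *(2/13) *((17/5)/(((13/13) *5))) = -11628/24245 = -0.48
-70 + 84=14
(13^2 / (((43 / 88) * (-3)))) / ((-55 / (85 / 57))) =22984 / 7353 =3.13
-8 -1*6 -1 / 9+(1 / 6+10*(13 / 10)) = -17 / 18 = -0.94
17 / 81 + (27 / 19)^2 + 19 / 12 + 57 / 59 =32977231 / 6900876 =4.78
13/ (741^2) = 1/ 42237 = 0.00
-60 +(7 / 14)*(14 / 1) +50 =-3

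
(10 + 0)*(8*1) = 80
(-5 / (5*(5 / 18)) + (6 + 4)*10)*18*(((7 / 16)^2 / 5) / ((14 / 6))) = 45549 / 1600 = 28.47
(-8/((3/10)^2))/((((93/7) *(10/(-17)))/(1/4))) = 2.84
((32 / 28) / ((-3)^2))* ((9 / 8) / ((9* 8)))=1 / 504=0.00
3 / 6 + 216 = 433 / 2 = 216.50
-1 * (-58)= 58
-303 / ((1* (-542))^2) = -303 / 293764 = -0.00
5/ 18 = 0.28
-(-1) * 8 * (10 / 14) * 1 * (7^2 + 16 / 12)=6040 / 21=287.62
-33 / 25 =-1.32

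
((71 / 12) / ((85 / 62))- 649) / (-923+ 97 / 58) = 0.70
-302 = -302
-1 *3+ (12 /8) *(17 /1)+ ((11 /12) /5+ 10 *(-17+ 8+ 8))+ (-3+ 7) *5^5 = 750761 /60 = 12512.68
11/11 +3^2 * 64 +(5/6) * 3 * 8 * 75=2077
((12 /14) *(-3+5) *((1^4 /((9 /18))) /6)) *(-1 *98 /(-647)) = 56 /647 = 0.09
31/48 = 0.65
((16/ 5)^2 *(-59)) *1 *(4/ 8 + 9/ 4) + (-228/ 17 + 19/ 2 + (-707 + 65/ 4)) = -4005373/ 1700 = -2356.10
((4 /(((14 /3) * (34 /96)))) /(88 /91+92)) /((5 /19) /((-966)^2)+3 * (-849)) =-1843916256 /180407082120485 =-0.00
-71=-71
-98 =-98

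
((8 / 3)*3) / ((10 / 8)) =32 / 5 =6.40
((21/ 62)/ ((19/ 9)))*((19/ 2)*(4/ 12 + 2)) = 441/ 124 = 3.56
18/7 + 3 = 5.57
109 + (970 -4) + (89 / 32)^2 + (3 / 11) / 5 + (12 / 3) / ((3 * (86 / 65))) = 7874093383 / 7265280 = 1083.80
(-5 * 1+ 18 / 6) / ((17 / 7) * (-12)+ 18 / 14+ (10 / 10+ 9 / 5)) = 70 / 877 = 0.08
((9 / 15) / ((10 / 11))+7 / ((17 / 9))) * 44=81642 / 425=192.10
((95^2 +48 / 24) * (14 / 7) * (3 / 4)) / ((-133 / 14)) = -27081 / 19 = -1425.32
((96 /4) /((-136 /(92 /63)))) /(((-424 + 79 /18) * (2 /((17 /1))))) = 276 /52871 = 0.01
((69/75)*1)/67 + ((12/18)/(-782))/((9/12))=0.01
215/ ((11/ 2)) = 430/ 11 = 39.09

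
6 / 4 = 3 / 2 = 1.50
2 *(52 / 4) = 26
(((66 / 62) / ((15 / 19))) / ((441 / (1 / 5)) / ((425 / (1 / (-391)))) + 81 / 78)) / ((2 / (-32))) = -577916768 / 27462249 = -21.04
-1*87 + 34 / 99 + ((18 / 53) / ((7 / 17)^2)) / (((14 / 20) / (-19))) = -253807261 / 1799721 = -141.03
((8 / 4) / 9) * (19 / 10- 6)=-41 / 45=-0.91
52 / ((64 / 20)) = 65 / 4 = 16.25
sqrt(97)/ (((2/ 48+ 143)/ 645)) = 15480*sqrt(97)/ 3433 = 44.41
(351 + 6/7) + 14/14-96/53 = 130238/371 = 351.05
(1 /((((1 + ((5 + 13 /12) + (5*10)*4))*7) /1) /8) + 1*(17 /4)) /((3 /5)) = 296099 /41748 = 7.09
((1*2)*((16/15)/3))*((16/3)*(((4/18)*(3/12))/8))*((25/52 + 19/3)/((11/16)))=136064/521235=0.26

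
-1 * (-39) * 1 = 39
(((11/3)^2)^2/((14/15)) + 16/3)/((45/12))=150442/2835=53.07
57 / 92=0.62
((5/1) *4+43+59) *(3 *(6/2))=1098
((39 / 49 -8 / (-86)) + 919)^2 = 3756642498436 / 4439449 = 846195.66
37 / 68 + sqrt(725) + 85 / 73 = 28.63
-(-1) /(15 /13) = 13 /15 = 0.87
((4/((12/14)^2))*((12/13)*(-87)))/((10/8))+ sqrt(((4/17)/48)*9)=-22736/65+ sqrt(51)/34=-349.57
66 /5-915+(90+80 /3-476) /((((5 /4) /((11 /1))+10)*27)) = -32552813 /36045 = -903.12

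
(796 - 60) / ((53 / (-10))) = -7360 / 53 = -138.87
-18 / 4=-9 / 2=-4.50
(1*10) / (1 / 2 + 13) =20 / 27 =0.74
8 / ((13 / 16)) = 128 / 13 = 9.85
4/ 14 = 0.29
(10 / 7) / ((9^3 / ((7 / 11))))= 10 / 8019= 0.00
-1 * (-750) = 750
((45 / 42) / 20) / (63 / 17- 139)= -51 / 128800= -0.00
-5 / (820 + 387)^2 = -5 / 1456849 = -0.00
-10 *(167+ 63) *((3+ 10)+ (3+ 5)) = -48300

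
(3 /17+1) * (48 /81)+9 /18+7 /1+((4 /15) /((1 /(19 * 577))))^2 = 196145974333 /22950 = 8546665.55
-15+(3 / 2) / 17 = -507 / 34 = -14.91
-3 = -3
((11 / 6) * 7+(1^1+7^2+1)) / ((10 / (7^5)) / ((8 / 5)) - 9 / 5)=-64370810 / 1814781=-35.47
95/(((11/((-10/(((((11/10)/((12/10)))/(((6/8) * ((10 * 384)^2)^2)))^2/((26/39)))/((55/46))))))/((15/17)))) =-1922366988726455645832217000000.00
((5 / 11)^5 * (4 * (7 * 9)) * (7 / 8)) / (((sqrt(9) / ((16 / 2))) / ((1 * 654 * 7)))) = 52232.37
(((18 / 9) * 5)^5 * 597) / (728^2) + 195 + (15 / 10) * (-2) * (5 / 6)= 2526905 / 8281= 305.14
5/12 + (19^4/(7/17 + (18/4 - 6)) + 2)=-53169895/444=-119752.02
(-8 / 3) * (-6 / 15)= 1.07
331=331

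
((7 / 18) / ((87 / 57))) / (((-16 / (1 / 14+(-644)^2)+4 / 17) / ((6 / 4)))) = 1.62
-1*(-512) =512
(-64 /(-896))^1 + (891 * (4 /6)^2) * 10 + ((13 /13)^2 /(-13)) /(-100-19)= 12252463 /3094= 3960.07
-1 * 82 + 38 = -44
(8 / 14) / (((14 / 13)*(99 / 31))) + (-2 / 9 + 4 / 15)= 5108 / 24255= 0.21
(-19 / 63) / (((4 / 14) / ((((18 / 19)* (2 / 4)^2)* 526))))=-263 / 2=-131.50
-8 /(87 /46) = -368 /87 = -4.23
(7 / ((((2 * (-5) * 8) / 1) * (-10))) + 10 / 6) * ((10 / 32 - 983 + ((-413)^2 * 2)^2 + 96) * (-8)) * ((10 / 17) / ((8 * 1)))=-7487110631144857 / 65280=-114692258442.78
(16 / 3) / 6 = 8 / 9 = 0.89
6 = 6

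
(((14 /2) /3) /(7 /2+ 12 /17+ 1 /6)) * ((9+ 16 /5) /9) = 7259 /10035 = 0.72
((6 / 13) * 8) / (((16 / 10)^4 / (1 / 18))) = 625 / 19968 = 0.03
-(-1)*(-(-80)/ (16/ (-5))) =-25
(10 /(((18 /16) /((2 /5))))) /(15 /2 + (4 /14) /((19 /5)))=0.47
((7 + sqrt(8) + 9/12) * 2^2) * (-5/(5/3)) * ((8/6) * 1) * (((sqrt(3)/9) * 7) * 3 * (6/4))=-1026.05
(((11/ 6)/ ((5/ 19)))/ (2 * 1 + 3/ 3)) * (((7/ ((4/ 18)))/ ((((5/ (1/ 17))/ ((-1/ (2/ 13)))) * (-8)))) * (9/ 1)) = 171171/ 27200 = 6.29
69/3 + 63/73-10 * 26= -17238/73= -236.14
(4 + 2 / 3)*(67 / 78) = 469 / 117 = 4.01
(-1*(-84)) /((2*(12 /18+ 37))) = 126 /113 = 1.12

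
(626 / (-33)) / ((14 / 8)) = -2504 / 231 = -10.84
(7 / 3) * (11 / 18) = 77 / 54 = 1.43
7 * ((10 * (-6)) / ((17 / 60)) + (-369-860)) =-171451 / 17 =-10085.35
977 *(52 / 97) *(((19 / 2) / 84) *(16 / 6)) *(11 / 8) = 217.19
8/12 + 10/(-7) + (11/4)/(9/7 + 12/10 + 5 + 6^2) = -89323/127848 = -0.70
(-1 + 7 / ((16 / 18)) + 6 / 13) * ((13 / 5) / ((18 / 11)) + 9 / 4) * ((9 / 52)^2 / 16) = 4745097 / 89989120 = 0.05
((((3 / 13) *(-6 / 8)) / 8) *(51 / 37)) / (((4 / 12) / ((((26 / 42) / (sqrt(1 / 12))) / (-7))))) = 459 *sqrt(3) / 29008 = 0.03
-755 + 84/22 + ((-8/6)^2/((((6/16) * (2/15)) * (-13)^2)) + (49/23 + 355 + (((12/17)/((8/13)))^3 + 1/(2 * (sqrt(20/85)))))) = -5933896303693/15124690152 + sqrt(17)/4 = -391.30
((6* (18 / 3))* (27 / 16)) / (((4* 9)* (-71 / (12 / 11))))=-81 / 3124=-0.03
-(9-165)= 156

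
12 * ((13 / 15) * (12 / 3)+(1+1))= 328 / 5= 65.60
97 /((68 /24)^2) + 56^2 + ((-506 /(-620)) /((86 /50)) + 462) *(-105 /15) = -68755875 /770474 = -89.24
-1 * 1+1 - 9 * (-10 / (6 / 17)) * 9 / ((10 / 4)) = 918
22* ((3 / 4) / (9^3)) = 11 / 486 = 0.02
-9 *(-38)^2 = -12996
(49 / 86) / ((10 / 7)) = 343 / 860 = 0.40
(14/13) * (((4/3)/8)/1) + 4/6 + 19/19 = 24/13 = 1.85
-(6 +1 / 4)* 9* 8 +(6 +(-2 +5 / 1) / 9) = -1331 / 3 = -443.67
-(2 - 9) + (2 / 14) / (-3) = 146 / 21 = 6.95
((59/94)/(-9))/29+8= 196213/24534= 8.00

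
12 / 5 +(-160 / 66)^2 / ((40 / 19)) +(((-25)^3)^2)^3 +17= 79235178418457508087158323958 / 5445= 14551915228366851806640650.00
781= 781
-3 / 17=-0.18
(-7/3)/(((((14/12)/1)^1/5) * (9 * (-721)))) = 10/6489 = 0.00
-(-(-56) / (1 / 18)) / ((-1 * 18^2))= 28 / 9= 3.11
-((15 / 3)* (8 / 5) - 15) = 7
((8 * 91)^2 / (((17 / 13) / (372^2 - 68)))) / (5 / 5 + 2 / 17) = 952968470272 / 19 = 50156235277.47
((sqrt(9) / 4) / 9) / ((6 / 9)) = 1 / 8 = 0.12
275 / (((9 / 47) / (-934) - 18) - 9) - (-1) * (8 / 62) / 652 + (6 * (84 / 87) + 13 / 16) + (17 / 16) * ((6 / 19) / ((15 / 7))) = -180719495751389 / 52799848428240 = -3.42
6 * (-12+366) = 2124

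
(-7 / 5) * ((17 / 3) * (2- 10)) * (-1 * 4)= -3808 / 15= -253.87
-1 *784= -784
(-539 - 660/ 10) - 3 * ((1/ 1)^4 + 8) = -632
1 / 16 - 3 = -47 / 16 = -2.94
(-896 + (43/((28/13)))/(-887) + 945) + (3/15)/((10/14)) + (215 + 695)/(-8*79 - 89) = 3069432631/63952700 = 48.00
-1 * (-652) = 652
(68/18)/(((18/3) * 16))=17/432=0.04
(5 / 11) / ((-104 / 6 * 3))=-5 / 572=-0.01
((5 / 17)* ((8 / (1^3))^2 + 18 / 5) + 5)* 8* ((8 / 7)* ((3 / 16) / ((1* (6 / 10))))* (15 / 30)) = 4230 / 119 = 35.55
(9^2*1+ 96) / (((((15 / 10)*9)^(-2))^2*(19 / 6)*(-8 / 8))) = -282195171 / 152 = -1856547.18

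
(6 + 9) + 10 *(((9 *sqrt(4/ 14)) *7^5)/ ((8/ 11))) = 15 + 1188495 *sqrt(14)/ 4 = 1111750.27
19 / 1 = 19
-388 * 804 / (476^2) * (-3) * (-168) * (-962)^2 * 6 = -7794740880576 / 2023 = -3853060247.44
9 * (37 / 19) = 333 / 19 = 17.53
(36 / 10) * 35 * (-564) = -71064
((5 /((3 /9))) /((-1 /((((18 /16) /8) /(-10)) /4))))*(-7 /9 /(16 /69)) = -1449 /8192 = -0.18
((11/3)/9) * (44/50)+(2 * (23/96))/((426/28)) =149531/383400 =0.39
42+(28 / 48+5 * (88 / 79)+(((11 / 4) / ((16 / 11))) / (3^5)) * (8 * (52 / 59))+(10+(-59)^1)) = -3589003 / 4530492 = -0.79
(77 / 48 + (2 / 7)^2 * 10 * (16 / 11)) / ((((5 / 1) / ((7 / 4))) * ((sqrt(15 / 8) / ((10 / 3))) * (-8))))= -72223 * sqrt(30) / 1330560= -0.30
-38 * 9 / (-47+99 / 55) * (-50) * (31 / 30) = -44175 / 113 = -390.93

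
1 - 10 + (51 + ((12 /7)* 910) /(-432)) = 691 /18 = 38.39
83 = 83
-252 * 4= -1008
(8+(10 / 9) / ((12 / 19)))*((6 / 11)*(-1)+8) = 21607 / 297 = 72.75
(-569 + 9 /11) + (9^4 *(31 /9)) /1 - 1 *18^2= 238775 /11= 21706.82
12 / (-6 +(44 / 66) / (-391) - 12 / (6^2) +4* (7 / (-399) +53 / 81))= -7220988 / 2279383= -3.17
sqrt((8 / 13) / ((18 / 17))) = 2* sqrt(221) / 39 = 0.76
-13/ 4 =-3.25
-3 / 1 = -3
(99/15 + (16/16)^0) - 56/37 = 6.09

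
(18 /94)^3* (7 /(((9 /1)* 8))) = 567 /830584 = 0.00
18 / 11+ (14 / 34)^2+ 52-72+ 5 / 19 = -1083046 / 60401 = -17.93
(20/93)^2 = 400/8649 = 0.05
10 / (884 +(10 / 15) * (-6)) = 1 / 88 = 0.01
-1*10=-10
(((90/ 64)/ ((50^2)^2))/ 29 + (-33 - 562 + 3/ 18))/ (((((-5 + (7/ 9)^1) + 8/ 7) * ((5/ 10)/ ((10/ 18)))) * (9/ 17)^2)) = 765.78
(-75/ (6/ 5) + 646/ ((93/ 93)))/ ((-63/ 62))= -12059/ 21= -574.24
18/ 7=2.57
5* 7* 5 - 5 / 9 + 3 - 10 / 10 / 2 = 3185 / 18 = 176.94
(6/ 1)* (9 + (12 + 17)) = 228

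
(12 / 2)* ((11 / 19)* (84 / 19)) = 5544 / 361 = 15.36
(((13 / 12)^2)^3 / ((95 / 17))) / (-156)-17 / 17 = -3410333741 / 3404021760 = -1.00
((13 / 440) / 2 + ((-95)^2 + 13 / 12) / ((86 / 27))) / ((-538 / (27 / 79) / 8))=-2895221583 / 201034460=-14.40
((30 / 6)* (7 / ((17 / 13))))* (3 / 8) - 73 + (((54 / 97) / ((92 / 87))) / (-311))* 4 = -5941999411 / 94362376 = -62.97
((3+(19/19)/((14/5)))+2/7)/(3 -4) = -51/14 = -3.64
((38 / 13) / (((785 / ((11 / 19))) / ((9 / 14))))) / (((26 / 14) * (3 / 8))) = 264 / 132665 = 0.00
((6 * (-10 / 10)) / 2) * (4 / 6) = -2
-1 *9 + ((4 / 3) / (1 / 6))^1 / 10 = -41 / 5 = -8.20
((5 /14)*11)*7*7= 385 /2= 192.50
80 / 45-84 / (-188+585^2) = 5471836 / 3078333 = 1.78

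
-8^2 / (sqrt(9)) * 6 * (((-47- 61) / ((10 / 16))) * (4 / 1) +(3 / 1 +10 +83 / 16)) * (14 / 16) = 376887 / 5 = 75377.40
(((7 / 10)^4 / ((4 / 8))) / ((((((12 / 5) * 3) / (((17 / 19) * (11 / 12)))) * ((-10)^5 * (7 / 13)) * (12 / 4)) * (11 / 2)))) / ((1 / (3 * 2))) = -75803 / 205200000000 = -0.00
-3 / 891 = -1 / 297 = -0.00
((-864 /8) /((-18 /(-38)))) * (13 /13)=-228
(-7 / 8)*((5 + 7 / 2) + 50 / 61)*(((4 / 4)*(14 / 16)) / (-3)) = 18571 / 7808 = 2.38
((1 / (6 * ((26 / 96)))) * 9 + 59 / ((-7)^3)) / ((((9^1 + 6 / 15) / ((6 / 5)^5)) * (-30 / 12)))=-372143808 / 654915625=-0.57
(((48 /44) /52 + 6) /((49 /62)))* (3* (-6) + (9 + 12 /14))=-434682 /7007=-62.04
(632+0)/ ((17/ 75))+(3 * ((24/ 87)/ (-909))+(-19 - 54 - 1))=405449618/ 149379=2714.23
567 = 567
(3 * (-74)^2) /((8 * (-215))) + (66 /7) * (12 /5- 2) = -17397 /3010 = -5.78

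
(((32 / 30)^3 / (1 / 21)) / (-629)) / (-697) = 28672 / 493214625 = 0.00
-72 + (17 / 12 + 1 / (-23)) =-19493 / 276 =-70.63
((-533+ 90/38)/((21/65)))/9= -655330/3591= -182.49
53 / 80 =0.66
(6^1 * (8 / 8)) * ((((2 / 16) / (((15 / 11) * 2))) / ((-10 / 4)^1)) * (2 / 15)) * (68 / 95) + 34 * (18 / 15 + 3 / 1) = 5086876 / 35625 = 142.79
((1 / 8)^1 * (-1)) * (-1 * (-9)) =-9 / 8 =-1.12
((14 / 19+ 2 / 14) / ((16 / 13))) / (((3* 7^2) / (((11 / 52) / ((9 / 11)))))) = 1573 / 1251264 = 0.00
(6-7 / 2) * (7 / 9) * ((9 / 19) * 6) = 105 / 19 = 5.53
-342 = -342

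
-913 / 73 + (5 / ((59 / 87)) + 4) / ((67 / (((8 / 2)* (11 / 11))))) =-3413157 / 288569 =-11.83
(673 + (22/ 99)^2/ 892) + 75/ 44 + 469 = 908984393/ 794772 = 1143.70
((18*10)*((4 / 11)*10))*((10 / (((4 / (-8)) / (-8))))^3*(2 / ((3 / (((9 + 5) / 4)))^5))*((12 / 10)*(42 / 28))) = 688414720000 / 33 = 20861052121.21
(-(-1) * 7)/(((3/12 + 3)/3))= 84/13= 6.46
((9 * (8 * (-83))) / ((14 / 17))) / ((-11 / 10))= 507960 / 77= 6596.88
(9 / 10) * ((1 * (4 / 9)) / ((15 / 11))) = 22 / 75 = 0.29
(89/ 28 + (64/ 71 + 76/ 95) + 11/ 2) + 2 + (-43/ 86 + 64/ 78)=4923473/ 387660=12.70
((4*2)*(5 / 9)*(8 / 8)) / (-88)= -5 / 99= -0.05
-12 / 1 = -12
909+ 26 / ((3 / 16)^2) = 14837 / 9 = 1648.56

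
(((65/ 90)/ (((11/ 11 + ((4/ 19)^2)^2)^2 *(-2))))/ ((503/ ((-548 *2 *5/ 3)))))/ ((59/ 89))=26920475940658690/ 13662089744596191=1.97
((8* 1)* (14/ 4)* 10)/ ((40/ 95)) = 665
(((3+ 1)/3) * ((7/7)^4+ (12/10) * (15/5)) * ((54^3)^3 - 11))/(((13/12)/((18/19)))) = 25862122363163517792/1235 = 20940989767743739.10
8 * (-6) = -48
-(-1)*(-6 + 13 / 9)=-41 / 9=-4.56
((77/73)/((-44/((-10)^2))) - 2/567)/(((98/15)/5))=-2484275/1352106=-1.84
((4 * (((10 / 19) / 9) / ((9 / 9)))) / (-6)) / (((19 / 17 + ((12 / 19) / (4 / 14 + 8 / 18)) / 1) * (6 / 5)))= -19550 / 1193049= -0.02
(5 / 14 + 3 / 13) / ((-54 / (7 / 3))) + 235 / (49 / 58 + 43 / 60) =132461237 / 880308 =150.47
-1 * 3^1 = -3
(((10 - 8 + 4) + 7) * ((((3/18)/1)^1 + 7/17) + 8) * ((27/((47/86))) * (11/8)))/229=48423375/1463768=33.08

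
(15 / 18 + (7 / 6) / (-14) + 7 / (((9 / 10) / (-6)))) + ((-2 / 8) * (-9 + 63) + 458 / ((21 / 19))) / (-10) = -18061 / 210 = -86.00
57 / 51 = 19 / 17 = 1.12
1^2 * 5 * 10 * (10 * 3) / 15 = 100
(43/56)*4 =3.07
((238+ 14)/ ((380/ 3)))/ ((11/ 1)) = 0.18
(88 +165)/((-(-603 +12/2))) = 253/597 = 0.42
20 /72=5 /18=0.28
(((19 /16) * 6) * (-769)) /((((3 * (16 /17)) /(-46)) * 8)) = 5712901 /512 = 11158.01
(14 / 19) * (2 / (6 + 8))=2 / 19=0.11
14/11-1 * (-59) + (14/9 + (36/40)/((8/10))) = 49859/792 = 62.95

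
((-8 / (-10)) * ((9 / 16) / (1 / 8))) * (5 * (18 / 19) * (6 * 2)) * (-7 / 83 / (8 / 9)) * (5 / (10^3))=-15309 / 157700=-0.10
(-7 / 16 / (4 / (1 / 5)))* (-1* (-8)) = -7 / 40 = -0.18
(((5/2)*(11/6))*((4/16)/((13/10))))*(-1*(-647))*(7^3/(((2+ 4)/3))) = 61028275/624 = 97801.72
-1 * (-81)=81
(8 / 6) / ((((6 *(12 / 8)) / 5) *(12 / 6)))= 10 / 27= 0.37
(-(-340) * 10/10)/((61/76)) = 25840/61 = 423.61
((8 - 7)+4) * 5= 25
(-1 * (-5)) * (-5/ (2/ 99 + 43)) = -2475/ 4259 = -0.58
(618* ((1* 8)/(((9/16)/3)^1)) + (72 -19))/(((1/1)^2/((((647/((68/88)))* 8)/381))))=1002870704/2159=464507.04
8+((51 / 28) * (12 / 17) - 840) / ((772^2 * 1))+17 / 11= 437983659 / 45890768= 9.54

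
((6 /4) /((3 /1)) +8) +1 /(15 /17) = 289 /30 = 9.63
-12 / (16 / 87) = -65.25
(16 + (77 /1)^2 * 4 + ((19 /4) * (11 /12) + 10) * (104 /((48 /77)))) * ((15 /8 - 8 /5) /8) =16553911 /18432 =898.11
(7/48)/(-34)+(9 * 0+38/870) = 3107/78880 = 0.04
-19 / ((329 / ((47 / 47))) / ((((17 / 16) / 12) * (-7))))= 323 / 9024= 0.04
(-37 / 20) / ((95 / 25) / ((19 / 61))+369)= -37 / 7624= -0.00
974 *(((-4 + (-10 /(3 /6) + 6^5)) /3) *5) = 12584080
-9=-9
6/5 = 1.20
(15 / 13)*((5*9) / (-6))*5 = -43.27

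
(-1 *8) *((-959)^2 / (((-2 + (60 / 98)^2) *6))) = 4416308162 / 5853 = 754537.53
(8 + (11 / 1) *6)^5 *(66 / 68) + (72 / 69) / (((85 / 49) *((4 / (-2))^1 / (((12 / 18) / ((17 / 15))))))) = 2153741723.12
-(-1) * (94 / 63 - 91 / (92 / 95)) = -535987 / 5796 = -92.48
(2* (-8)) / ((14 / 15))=-120 / 7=-17.14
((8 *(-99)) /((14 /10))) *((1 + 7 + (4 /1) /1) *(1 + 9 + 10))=-950400 /7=-135771.43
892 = 892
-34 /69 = -0.49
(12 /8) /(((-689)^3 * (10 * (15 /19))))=-19 /32708276900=-0.00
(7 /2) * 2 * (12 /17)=84 /17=4.94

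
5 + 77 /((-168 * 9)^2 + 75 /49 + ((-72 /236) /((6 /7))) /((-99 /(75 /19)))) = 5.00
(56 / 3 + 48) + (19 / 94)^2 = 1768283 / 26508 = 66.71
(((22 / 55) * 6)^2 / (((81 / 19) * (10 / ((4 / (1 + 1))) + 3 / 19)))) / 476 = 722 / 1311975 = 0.00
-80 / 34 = -40 / 17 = -2.35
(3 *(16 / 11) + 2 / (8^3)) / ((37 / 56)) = 86093 / 13024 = 6.61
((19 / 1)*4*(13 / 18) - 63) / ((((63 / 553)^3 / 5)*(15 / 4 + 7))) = -719836940 / 282123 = -2551.50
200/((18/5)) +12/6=518/9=57.56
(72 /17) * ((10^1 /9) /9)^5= 800000 /6586148313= 0.00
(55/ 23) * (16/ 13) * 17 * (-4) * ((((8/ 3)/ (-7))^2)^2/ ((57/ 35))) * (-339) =877.40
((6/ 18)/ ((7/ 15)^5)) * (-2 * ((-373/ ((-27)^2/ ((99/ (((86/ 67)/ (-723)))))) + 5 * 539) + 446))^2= 16902499390871403125/ 279685287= 60433995553.26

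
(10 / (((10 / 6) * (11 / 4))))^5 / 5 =7962624 / 805255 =9.89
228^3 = 11852352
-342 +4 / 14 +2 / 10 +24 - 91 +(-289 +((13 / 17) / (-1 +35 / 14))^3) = -3237793703 / 4642785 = -697.38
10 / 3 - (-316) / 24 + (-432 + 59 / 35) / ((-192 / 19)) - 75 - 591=-4078481 / 6720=-606.92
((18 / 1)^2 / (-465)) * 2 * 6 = -1296 / 155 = -8.36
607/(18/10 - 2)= -3035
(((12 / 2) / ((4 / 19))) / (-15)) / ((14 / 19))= -2.58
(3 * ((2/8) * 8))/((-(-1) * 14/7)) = 3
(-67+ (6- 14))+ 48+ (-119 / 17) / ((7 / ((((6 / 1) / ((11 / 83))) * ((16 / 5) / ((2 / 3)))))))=-13437 / 55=-244.31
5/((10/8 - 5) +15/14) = -1.87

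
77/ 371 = 11/ 53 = 0.21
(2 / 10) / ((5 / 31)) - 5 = -94 / 25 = -3.76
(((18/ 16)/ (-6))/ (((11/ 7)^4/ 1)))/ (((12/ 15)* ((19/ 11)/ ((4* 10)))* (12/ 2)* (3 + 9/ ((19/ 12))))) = -12005/ 702768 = -0.02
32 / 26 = 16 / 13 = 1.23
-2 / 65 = -0.03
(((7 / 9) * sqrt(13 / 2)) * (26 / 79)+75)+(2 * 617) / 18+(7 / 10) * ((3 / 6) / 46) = 91 * sqrt(26) / 711+1188703 / 8280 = 144.22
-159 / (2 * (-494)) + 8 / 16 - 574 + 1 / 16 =-2265589 / 3952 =-573.28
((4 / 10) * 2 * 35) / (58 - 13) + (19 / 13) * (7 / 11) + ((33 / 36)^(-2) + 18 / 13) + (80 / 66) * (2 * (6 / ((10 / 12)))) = 1527649 / 70785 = 21.58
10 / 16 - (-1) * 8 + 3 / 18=211 / 24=8.79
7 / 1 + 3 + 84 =94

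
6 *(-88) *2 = -1056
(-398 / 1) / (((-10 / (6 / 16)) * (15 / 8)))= 199 / 25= 7.96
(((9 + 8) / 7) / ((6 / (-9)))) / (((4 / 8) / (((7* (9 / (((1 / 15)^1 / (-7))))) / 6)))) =16065 / 2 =8032.50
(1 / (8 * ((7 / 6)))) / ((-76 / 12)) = -9 / 532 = -0.02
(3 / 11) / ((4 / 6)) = 9 / 22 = 0.41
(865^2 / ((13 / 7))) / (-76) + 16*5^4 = 4642425 / 988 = 4698.81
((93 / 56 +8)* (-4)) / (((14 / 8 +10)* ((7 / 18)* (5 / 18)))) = -350568 / 11515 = -30.44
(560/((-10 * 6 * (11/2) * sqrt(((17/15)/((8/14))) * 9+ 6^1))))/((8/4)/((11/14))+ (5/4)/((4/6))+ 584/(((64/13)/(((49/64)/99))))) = -57344 * sqrt(265)/14339945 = -0.07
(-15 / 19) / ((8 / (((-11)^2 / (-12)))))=605 / 608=1.00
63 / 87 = 21 / 29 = 0.72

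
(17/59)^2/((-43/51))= -14739/149683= -0.10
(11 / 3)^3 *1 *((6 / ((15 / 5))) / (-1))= -98.59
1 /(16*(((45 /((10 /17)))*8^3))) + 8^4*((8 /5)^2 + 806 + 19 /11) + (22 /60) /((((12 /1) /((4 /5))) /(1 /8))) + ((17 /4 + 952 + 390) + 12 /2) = 572215936611859 /172339200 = 3320288.92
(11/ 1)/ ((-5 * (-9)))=11/ 45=0.24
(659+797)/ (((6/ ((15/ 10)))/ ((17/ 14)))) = 442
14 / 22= 7 / 11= 0.64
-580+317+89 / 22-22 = -6181 / 22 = -280.95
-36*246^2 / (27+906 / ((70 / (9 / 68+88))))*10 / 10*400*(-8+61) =-36640743552000 / 926363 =-39553332.28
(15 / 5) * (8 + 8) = 48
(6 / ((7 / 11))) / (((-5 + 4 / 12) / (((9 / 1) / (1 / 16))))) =-14256 / 49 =-290.94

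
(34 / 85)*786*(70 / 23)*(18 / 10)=198072 / 115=1722.37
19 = 19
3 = 3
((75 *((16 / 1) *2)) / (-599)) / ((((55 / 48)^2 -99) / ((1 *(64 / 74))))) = 176947200 / 4988248573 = 0.04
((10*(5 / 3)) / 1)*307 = 15350 / 3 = 5116.67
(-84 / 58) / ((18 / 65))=-455 / 87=-5.23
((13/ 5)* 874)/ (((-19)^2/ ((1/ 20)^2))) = 0.02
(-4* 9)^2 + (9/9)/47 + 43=62934/47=1339.02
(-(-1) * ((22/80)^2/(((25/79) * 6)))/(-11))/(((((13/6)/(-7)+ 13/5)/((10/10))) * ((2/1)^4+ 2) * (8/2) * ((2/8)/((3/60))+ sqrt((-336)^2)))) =-553/8588736000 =-0.00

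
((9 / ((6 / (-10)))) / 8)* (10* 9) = -675 / 4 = -168.75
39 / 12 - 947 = -3775 / 4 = -943.75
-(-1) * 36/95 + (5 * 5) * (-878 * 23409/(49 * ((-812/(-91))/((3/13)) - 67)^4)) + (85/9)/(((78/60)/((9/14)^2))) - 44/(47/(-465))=3472260472041/8219752450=422.43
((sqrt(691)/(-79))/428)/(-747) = sqrt(691)/25257564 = 0.00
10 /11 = 0.91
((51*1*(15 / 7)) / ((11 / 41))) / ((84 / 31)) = 150.33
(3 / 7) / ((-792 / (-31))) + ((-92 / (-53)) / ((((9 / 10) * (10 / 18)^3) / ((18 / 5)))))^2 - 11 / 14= 18991134822901 / 11587125000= 1638.99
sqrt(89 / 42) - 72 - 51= -121.54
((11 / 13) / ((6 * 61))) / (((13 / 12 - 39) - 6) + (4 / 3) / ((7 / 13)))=-154 / 2760433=-0.00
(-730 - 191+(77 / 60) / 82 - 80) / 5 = -4924843 / 24600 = -200.20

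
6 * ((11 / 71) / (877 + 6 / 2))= 3 / 2840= 0.00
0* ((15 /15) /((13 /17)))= 0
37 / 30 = 1.23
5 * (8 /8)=5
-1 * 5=-5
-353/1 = -353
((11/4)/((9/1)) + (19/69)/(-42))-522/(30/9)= -4529603/28980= -156.30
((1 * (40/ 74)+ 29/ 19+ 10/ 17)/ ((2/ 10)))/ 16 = 158655/ 191216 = 0.83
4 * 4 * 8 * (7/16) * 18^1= 1008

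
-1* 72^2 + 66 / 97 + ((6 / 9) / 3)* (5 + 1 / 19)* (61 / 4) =-28563902 / 5529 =-5166.20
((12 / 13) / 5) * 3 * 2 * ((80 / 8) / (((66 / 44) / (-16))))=-1536 / 13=-118.15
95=95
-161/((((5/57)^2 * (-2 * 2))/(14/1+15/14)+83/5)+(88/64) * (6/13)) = -28696662540/3071536259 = -9.34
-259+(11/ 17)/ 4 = -258.84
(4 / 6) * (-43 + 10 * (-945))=-6328.67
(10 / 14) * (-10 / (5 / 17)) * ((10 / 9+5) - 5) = -1700 / 63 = -26.98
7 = 7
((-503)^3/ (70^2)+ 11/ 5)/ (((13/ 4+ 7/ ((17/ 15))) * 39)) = -2163296699/ 30623775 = -70.64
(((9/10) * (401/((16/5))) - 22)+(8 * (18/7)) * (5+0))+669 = 193231/224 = 862.64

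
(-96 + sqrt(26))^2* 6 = 49577.93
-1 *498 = -498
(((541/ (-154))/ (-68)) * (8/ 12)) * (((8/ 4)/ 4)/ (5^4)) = 541/ 19635000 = 0.00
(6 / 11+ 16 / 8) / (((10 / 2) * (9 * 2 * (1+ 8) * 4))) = 0.00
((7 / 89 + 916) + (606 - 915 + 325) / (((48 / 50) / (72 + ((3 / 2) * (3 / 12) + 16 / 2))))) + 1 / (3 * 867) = 2088644105 / 925956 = 2255.66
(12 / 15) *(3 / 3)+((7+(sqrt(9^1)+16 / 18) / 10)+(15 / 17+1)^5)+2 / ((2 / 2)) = 4321907749 / 127787130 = 33.82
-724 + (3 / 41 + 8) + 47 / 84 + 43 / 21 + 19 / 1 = -797079 / 1148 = -694.32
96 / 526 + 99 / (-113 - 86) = -16485 / 52337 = -0.31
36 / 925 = 0.04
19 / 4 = 4.75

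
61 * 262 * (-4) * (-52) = 3324256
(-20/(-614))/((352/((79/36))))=395/1945152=0.00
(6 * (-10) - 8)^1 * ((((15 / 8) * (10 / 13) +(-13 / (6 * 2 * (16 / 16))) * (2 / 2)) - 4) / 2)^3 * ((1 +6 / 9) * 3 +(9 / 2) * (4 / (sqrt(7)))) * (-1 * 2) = -97351792 * sqrt(7) / 46137 - 243379480 / 59319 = -9685.58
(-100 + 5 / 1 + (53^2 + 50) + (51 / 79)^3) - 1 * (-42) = 1383600085 / 493039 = 2806.27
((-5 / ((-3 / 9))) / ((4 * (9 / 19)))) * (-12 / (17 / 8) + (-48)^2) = 309320 / 17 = 18195.29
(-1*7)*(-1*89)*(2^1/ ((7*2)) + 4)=2581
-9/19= -0.47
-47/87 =-0.54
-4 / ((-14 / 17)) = 34 / 7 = 4.86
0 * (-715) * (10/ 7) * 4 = 0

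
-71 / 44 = -1.61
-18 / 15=-6 / 5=-1.20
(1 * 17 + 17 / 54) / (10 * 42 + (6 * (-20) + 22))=935 / 17388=0.05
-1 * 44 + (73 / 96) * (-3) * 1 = -1481 / 32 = -46.28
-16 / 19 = -0.84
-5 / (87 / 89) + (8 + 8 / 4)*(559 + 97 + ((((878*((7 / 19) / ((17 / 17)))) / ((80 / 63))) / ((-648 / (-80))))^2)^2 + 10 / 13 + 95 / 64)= 9788359.75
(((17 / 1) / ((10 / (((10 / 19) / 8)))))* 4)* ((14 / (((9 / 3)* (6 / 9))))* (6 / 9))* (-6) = -238 / 19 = -12.53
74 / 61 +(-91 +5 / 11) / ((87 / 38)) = -745970 / 19459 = -38.34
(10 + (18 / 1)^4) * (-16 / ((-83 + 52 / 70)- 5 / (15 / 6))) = 58792160 / 2949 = 19936.30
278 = 278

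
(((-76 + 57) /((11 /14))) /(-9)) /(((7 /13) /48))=7904 /33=239.52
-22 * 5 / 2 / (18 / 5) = -275 / 18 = -15.28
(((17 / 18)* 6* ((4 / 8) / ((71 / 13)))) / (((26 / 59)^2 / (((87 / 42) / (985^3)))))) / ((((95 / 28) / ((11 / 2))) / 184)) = 434181649 / 251394199314375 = 0.00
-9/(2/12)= -54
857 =857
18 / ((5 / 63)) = 1134 / 5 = 226.80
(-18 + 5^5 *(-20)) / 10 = -31259 / 5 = -6251.80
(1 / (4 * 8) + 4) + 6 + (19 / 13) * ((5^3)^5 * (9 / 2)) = 83496093754173 / 416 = 200711763832.15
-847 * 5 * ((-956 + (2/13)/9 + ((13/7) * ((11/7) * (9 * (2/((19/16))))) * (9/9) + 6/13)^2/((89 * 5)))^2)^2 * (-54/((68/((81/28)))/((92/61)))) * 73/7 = 9862414798022393486913191707717506712622210833449376971540363832/78634360103834914532556248513817508422542422125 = 125421187188390612.38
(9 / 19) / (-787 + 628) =-0.00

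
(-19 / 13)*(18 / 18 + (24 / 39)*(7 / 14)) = -1.91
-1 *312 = -312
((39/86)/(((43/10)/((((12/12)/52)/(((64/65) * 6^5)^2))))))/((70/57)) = 80275/2849409582759936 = 0.00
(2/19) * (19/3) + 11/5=43/15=2.87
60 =60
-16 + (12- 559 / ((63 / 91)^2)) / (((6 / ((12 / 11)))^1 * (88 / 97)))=-9696667 / 39204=-247.34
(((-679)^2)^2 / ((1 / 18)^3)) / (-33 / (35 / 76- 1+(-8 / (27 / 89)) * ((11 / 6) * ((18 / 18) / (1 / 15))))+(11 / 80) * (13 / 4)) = 590739249746559400865280 / 234622861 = 2517824764512437.69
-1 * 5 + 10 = 5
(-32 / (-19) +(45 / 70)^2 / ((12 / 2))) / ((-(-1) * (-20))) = -13057 / 148960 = -0.09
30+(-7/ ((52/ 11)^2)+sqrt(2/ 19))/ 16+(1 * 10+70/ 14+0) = sqrt(38)/ 304+1946033/ 43264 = 45.00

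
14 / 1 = 14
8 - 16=-8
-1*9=-9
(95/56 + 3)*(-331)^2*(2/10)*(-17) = -489847231/280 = -1749454.40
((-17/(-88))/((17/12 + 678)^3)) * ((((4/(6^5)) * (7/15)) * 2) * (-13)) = -3094/804782975401845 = -0.00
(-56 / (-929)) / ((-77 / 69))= -552 / 10219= -0.05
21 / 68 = 0.31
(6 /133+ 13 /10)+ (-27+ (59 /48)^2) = -36992527 /1532160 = -24.14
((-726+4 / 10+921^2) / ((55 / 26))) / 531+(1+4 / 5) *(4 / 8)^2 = 440970853 / 584100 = 754.96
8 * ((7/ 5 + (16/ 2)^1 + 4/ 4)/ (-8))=-52/ 5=-10.40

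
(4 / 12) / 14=1 / 42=0.02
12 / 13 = 0.92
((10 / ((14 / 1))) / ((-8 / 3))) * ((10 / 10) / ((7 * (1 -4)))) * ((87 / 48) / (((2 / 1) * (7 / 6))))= 435 / 43904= 0.01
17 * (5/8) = 85/8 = 10.62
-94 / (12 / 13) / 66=-1.54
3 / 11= 0.27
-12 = -12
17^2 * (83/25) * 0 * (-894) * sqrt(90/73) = 0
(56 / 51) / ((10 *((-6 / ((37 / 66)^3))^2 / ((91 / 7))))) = 233481103219 / 189690815286720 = 0.00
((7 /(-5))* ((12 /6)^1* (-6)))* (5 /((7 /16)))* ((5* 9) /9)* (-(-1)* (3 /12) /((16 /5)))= 75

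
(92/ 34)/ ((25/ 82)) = 3772/ 425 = 8.88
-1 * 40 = -40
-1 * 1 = -1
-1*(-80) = 80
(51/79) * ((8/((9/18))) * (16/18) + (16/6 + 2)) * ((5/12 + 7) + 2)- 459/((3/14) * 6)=-344369/1422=-242.17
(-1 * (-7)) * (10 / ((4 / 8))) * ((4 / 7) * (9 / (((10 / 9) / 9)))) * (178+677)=4986360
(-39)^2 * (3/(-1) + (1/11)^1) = -48672/11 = -4424.73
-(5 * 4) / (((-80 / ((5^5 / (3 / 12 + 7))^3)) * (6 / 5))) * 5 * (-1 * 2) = -166837935.82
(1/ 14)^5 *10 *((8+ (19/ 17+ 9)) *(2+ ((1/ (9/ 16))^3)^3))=112417278655/ 1860393188178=0.06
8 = 8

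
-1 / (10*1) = -1 / 10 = -0.10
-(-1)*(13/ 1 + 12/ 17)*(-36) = -8388/ 17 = -493.41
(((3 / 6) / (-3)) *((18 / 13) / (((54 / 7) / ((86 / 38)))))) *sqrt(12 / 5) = -301 *sqrt(15) / 11115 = -0.10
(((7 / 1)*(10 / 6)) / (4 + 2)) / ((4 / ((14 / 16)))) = 245 / 576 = 0.43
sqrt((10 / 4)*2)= sqrt(5)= 2.24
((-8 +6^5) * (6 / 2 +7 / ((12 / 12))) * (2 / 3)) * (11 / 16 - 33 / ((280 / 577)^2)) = -10615707047 / 1470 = -7221569.42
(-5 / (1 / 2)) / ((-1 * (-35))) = -2 / 7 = -0.29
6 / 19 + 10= 196 / 19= 10.32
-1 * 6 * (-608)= 3648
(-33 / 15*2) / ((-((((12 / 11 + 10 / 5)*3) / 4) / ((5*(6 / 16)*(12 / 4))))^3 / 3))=29648025 / 157216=188.58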